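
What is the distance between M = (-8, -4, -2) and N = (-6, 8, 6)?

d = √[(x₂-x₁)² + (y₂-y₁)² + (z₂-z₁)²]
  = √[2² + 12² + 8²]
  = √[4 + 144 + 64]
  = √212
  ≈ 14.56

14.56


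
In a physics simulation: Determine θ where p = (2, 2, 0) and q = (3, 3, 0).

p·q = 2·3 + 2·3 + 0·0 = 6 + 6 + 0 = 12
|p| = √(2² + 2² + 0²) = √8 ≈ 2.828
|q| = √(3² + 3² + 0²) = √18 ≈ 4.243
cos θ = (p·q)/(|p||q|) = 12/(2.828·4.243) ≈ 1
θ = arccos(1) ≈ 0°

0°


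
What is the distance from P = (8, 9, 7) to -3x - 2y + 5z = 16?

distance = |a·x₀ + b·y₀ + c·z₀ - d| / √(a² + b² + c²)
  = |(-3)·8 + (-2)·9 + 5·7 - 16| / √((-3)² + (-2)² + 5²)
  = |-24 - 18 + 35 - 16| / √(9 + 4 + 25)
  = |-23| / √38
  = 23 / 6.164
  ≈ 3.731

3.731


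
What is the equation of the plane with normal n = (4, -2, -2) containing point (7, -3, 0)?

The plane through P with normal n = (a, b, c) satisfies n·(r - P) = 0,
i.e. ax + by + cz = a·x₀ + b·y₀ + c·z₀.
d = 4·7 + (-2)·(-3) + (-2)·0
  = 28 + 6 + 0
  = 34
Equation: 4x - 2y - 2z = 34

4x - 2y - 2z = 34


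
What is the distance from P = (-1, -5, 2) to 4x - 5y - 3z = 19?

distance = |a·x₀ + b·y₀ + c·z₀ - d| / √(a² + b² + c²)
  = |4·(-1) + (-5)·(-5) + (-3)·2 - 19| / √(4² + (-5)² + (-3)²)
  = |-4 + 25 - 6 - 19| / √(16 + 25 + 9)
  = |-4| / √50
  = 4 / 7.071
  ≈ 0.5657

0.5657


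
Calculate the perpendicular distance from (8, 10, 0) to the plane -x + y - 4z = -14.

distance = |a·x₀ + b·y₀ + c·z₀ - d| / √(a² + b² + c²)
  = |(-1)·8 + 1·10 + (-4)·0 - (-14)| / √((-1)² + 1² + (-4)²)
  = |-8 + 10 + 0 + 14| / √(1 + 1 + 16)
  = |16| / √18
  = 16 / 4.243
  ≈ 3.771

3.771


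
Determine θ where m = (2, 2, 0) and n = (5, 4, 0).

m·n = 2·5 + 2·4 + 0·0 = 10 + 8 + 0 = 18
|m| = √(2² + 2² + 0²) = √8 ≈ 2.828
|n| = √(5² + 4² + 0²) = √41 ≈ 6.403
cos θ = (m·n)/(|m||n|) = 18/(2.828·6.403) ≈ 0.9939
θ = arccos(0.9939) ≈ 6.34°

6.34°


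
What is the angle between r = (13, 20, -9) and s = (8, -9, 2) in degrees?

r·s = 13·8 + 20·(-9) + (-9)·2 = 104 - 180 - 18 = -94
|r| = √(13² + 20² + (-9)²) = √650 ≈ 25.5
|s| = √(8² + (-9)² + 2²) = √149 ≈ 12.21
cos θ = (r·s)/(|r||s|) = -94/(25.5·12.21) ≈ -0.302
θ = arccos(-0.302) ≈ 107.6°

107.6°


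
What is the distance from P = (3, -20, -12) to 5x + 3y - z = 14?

distance = |a·x₀ + b·y₀ + c·z₀ - d| / √(a² + b² + c²)
  = |5·3 + 3·(-20) + (-1)·(-12) - 14| / √(5² + 3² + (-1)²)
  = |15 - 60 + 12 - 14| / √(25 + 9 + 1)
  = |-47| / √35
  = 47 / 5.916
  ≈ 7.944

7.944


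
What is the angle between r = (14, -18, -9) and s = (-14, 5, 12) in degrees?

r·s = 14·(-14) + (-18)·5 + (-9)·12 = -196 - 90 - 108 = -394
|r| = √(14² + (-18)² + (-9)²) = √601 ≈ 24.52
|s| = √((-14)² + 5² + 12²) = √365 ≈ 19.1
cos θ = (r·s)/(|r||s|) = -394/(24.52·19.1) ≈ -0.8412
θ = arccos(-0.8412) ≈ 147.3°

147.3°


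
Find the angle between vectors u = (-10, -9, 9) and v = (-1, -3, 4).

u·v = (-10)·(-1) + (-9)·(-3) + 9·4 = 10 + 27 + 36 = 73
|u| = √((-10)² + (-9)² + 9²) = √262 ≈ 16.19
|v| = √((-1)² + (-3)² + 4²) = √26 ≈ 5.099
cos θ = (u·v)/(|u||v|) = 73/(16.19·5.099) ≈ 0.8845
θ = arccos(0.8845) ≈ 27.81°

27.81°


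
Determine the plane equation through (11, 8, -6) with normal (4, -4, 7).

The plane through P with normal n = (a, b, c) satisfies n·(r - P) = 0,
i.e. ax + by + cz = a·x₀ + b·y₀ + c·z₀.
d = 4·11 + (-4)·8 + 7·(-6)
  = 44 - 32 - 42
  = -30
Equation: 4x - 4y + 7z = -30

4x - 4y + 7z = -30


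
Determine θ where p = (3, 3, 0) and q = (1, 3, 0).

p·q = 3·1 + 3·3 + 0·0 = 3 + 9 + 0 = 12
|p| = √(3² + 3² + 0²) = √18 ≈ 4.243
|q| = √(1² + 3² + 0²) = √10 ≈ 3.162
cos θ = (p·q)/(|p||q|) = 12/(4.243·3.162) ≈ 0.8944
θ = arccos(0.8944) ≈ 26.57°

26.57°


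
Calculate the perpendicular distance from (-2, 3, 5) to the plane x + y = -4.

distance = |a·x₀ + b·y₀ + c·z₀ - d| / √(a² + b² + c²)
  = |1·(-2) + 1·3 + 0·5 - (-4)| / √(1² + 1² + 0²)
  = |-2 + 3 + 0 + 4| / √(1 + 1 + 0)
  = |5| / √2
  = 5 / 1.414
  ≈ 3.536

3.536


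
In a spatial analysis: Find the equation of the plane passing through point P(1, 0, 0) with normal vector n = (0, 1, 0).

The plane through P with normal n = (a, b, c) satisfies n·(r - P) = 0,
i.e. ax + by + cz = a·x₀ + b·y₀ + c·z₀.
d = 0·1 + 1·0 + 0·0
  = 0 + 0 + 0
  = 0
Equation: y = 0

y = 0


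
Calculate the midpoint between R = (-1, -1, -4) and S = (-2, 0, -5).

M = ((x₁+x₂)/2, (y₁+y₂)/2, (z₁+z₂)/2)
  = ((-1 - 2)/2, (-1 + 0)/2, (-4 - 5)/2)
  = (-3/2, -1/2, -9/2)
  = (-1.5, -0.5, -4.5)

(-1.5, -0.5, -4.5)


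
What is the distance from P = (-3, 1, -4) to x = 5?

distance = |a·x₀ + b·y₀ + c·z₀ - d| / √(a² + b² + c²)
  = |1·(-3) + 0·1 + 0·(-4) - 5| / √(1² + 0² + 0²)
  = |-3 + 0 + 0 - 5| / √(1 + 0 + 0)
  = |-8| / √1
  = 8 / 1
  ≈ 8

8


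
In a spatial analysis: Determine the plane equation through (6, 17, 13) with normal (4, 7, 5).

The plane through P with normal n = (a, b, c) satisfies n·(r - P) = 0,
i.e. ax + by + cz = a·x₀ + b·y₀ + c·z₀.
d = 4·6 + 7·17 + 5·13
  = 24 + 119 + 65
  = 208
Equation: 4x + 7y + 5z = 208

4x + 7y + 5z = 208


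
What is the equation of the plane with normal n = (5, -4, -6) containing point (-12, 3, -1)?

The plane through P with normal n = (a, b, c) satisfies n·(r - P) = 0,
i.e. ax + by + cz = a·x₀ + b·y₀ + c·z₀.
d = 5·(-12) + (-4)·3 + (-6)·(-1)
  = -60 - 12 + 6
  = -66
Equation: 5x - 4y - 6z = -66

5x - 4y - 6z = -66


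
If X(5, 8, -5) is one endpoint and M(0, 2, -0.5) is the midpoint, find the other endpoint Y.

Y = 2M - X
  = (2·0 - 5, 2·2 - 8, 2·(-0.5) - (-5))
  = (0 - 5, 4 - 8, -1 + 5)
  = (-5, -4, 4)

(-5, -4, 4)


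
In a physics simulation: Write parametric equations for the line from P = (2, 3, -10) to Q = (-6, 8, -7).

Direction vector d = Q - P = (-6 - 2, 8 - 3, -7 + 10) = (-8, 5, 3)
Parametric form r = P + t·d:
x = 2 - 8t, y = 3 + 5t, z = -10 + 3t

x = 2 - 8t, y = 3 + 5t, z = -10 + 3t


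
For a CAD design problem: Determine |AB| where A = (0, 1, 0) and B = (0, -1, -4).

d = √[(x₂-x₁)² + (y₂-y₁)² + (z₂-z₁)²]
  = √[0² + (-2)² + (-4)²]
  = √[0 + 4 + 16]
  = √20
  ≈ 4.472

4.472


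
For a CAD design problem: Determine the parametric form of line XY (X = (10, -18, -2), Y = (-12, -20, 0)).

Direction vector d = Y - X = (-12 - 10, -20 + 18, 0 + 2) = (-22, -2, 2)
Parametric form r = X + t·d:
x = 10 - 22t, y = -18 - 2t, z = -2 + 2t

x = 10 - 22t, y = -18 - 2t, z = -2 + 2t


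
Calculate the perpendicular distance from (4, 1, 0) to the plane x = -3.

distance = |a·x₀ + b·y₀ + c·z₀ - d| / √(a² + b² + c²)
  = |1·4 + 0·1 + 0·0 - (-3)| / √(1² + 0² + 0²)
  = |4 + 0 + 0 + 3| / √(1 + 0 + 0)
  = |7| / √1
  = 7 / 1
  ≈ 7

7


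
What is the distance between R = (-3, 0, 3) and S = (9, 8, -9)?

d = √[(x₂-x₁)² + (y₂-y₁)² + (z₂-z₁)²]
  = √[12² + 8² + (-12)²]
  = √[144 + 64 + 144]
  = √352
  ≈ 18.76

18.76


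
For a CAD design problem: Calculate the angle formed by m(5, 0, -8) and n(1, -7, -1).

m·n = 5·1 + 0·(-7) + (-8)·(-1) = 5 + 0 + 8 = 13
|m| = √(5² + 0² + (-8)²) = √89 ≈ 9.434
|n| = √(1² + (-7)² + (-1)²) = √51 ≈ 7.141
cos θ = (m·n)/(|m||n|) = 13/(9.434·7.141) ≈ 0.193
θ = arccos(0.193) ≈ 78.87°

78.87°


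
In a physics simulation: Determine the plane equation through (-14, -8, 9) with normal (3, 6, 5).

The plane through P with normal n = (a, b, c) satisfies n·(r - P) = 0,
i.e. ax + by + cz = a·x₀ + b·y₀ + c·z₀.
d = 3·(-14) + 6·(-8) + 5·9
  = -42 - 48 + 45
  = -45
Equation: 3x + 6y + 5z = -45

3x + 6y + 5z = -45


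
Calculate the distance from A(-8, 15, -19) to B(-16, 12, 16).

d = √[(x₂-x₁)² + (y₂-y₁)² + (z₂-z₁)²]
  = √[(-8)² + (-3)² + 35²]
  = √[64 + 9 + 1225]
  = √1298
  ≈ 36.03

36.03


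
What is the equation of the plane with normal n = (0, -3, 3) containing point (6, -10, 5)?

The plane through P with normal n = (a, b, c) satisfies n·(r - P) = 0,
i.e. ax + by + cz = a·x₀ + b·y₀ + c·z₀.
d = 0·6 + (-3)·(-10) + 3·5
  = 0 + 30 + 15
  = 45
Equation: -3y + 3z = 45

-3y + 3z = 45


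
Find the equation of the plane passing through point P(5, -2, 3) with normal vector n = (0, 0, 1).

The plane through P with normal n = (a, b, c) satisfies n·(r - P) = 0,
i.e. ax + by + cz = a·x₀ + b·y₀ + c·z₀.
d = 0·5 + 0·(-2) + 1·3
  = 0 + 0 + 3
  = 3
Equation: z = 3

z = 3


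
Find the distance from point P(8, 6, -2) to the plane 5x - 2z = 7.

distance = |a·x₀ + b·y₀ + c·z₀ - d| / √(a² + b² + c²)
  = |5·8 + 0·6 + (-2)·(-2) - 7| / √(5² + 0² + (-2)²)
  = |40 + 0 + 4 - 7| / √(25 + 0 + 4)
  = |37| / √29
  = 37 / 5.385
  ≈ 6.871

6.871


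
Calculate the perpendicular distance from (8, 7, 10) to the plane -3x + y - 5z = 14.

distance = |a·x₀ + b·y₀ + c·z₀ - d| / √(a² + b² + c²)
  = |(-3)·8 + 1·7 + (-5)·10 - 14| / √((-3)² + 1² + (-5)²)
  = |-24 + 7 - 50 - 14| / √(9 + 1 + 25)
  = |-81| / √35
  = 81 / 5.916
  ≈ 13.69

13.69


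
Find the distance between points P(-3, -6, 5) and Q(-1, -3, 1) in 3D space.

d = √[(x₂-x₁)² + (y₂-y₁)² + (z₂-z₁)²]
  = √[2² + 3² + (-4)²]
  = √[4 + 9 + 16]
  = √29
  ≈ 5.385

5.385


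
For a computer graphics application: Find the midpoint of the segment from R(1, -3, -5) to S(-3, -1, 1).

M = ((x₁+x₂)/2, (y₁+y₂)/2, (z₁+z₂)/2)
  = ((1 - 3)/2, (-3 - 1)/2, (-5 + 1)/2)
  = (-2/2, -4/2, -4/2)
  = (-1, -2, -2)

(-1, -2, -2)


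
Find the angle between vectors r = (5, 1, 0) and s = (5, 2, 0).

r·s = 5·5 + 1·2 + 0·0 = 25 + 2 + 0 = 27
|r| = √(5² + 1² + 0²) = √26 ≈ 5.099
|s| = √(5² + 2² + 0²) = √29 ≈ 5.385
cos θ = (r·s)/(|r||s|) = 27/(5.099·5.385) ≈ 0.9833
θ = arccos(0.9833) ≈ 10.49°

10.49°


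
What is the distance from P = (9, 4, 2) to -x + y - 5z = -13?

distance = |a·x₀ + b·y₀ + c·z₀ - d| / √(a² + b² + c²)
  = |(-1)·9 + 1·4 + (-5)·2 - (-13)| / √((-1)² + 1² + (-5)²)
  = |-9 + 4 - 10 + 13| / √(1 + 1 + 25)
  = |-2| / √27
  = 2 / 5.196
  ≈ 0.3849

0.3849


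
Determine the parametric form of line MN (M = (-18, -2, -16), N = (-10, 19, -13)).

Direction vector d = N - M = (-10 + 18, 19 + 2, -13 + 16) = (8, 21, 3)
Parametric form r = M + t·d:
x = -18 + 8t, y = -2 + 21t, z = -16 + 3t

x = -18 + 8t, y = -2 + 21t, z = -16 + 3t


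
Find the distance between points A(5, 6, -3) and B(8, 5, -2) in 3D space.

d = √[(x₂-x₁)² + (y₂-y₁)² + (z₂-z₁)²]
  = √[3² + (-1)² + 1²]
  = √[9 + 1 + 1]
  = √11
  ≈ 3.317

3.317


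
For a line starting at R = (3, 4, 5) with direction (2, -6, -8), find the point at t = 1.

P(t) = R + t·d
  = (3 + 2·1, 4 + (-6)·1, 5 + (-8)·1)
  = (3 + 2, 4 - 6, 5 - 8)
  = (5, -2, -3)

(5, -2, -3)


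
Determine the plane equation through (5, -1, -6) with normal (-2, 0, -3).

The plane through P with normal n = (a, b, c) satisfies n·(r - P) = 0,
i.e. ax + by + cz = a·x₀ + b·y₀ + c·z₀.
d = (-2)·5 + 0·(-1) + (-3)·(-6)
  = -10 + 0 + 18
  = 8
Equation: -2x - 3z = 8

-2x - 3z = 8


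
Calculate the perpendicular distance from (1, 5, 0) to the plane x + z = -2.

distance = |a·x₀ + b·y₀ + c·z₀ - d| / √(a² + b² + c²)
  = |1·1 + 0·5 + 1·0 - (-2)| / √(1² + 0² + 1²)
  = |1 + 0 + 0 + 2| / √(1 + 0 + 1)
  = |3| / √2
  = 3 / 1.414
  ≈ 2.121

2.121


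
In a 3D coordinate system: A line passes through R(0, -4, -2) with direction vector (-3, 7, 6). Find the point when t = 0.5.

P(t) = R + t·d
  = (0 + (-3)·0.5, -4 + 7·0.5, -2 + 6·0.5)
  = (0 - 1.5, -4 + 3.5, -2 + 3)
  = (-1.5, -0.5, 1)

(-1.5, -0.5, 1)


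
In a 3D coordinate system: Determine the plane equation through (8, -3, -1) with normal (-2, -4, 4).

The plane through P with normal n = (a, b, c) satisfies n·(r - P) = 0,
i.e. ax + by + cz = a·x₀ + b·y₀ + c·z₀.
d = (-2)·8 + (-4)·(-3) + 4·(-1)
  = -16 + 12 - 4
  = -8
Equation: -2x - 4y + 4z = -8

-2x - 4y + 4z = -8


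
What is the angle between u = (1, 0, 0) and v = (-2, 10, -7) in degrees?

u·v = 1·(-2) + 0·10 + 0·(-7) = -2 + 0 + 0 = -2
|u| = √(1² + 0² + 0²) = √1 ≈ 1
|v| = √((-2)² + 10² + (-7)²) = √153 ≈ 12.37
cos θ = (u·v)/(|u||v|) = -2/(1·12.37) ≈ -0.1617
θ = arccos(-0.1617) ≈ 99.31°

99.31°


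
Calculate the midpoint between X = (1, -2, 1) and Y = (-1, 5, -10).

M = ((x₁+x₂)/2, (y₁+y₂)/2, (z₁+z₂)/2)
  = ((1 - 1)/2, (-2 + 5)/2, (1 - 10)/2)
  = (0/2, 3/2, -9/2)
  = (0, 1.5, -4.5)

(0, 1.5, -4.5)


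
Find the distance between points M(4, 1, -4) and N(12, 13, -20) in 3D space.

d = √[(x₂-x₁)² + (y₂-y₁)² + (z₂-z₁)²]
  = √[8² + 12² + (-16)²]
  = √[64 + 144 + 256]
  = √464
  ≈ 21.54

21.54


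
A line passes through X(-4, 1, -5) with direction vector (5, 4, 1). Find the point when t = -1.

P(t) = X + t·d
  = (-4 + 5·(-1), 1 + 4·(-1), -5 + 1·(-1))
  = (-4 - 5, 1 - 4, -5 - 1)
  = (-9, -3, -6)

(-9, -3, -6)


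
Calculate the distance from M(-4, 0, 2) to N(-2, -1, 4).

d = √[(x₂-x₁)² + (y₂-y₁)² + (z₂-z₁)²]
  = √[2² + (-1)² + 2²]
  = √[4 + 1 + 4]
  = √9
  ≈ 3

3


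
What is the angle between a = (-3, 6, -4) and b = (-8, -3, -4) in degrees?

a·b = (-3)·(-8) + 6·(-3) + (-4)·(-4) = 24 - 18 + 16 = 22
|a| = √((-3)² + 6² + (-4)²) = √61 ≈ 7.81
|b| = √((-8)² + (-3)² + (-4)²) = √89 ≈ 9.434
cos θ = (a·b)/(|a||b|) = 22/(7.81·9.434) ≈ 0.2986
θ = arccos(0.2986) ≈ 72.63°

72.63°


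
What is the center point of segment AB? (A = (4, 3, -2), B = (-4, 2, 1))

M = ((x₁+x₂)/2, (y₁+y₂)/2, (z₁+z₂)/2)
  = ((4 - 4)/2, (3 + 2)/2, (-2 + 1)/2)
  = (0/2, 5/2, -1/2)
  = (0, 2.5, -0.5)

(0, 2.5, -0.5)


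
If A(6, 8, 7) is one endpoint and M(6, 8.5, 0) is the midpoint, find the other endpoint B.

B = 2M - A
  = (2·6 - 6, 2·8.5 - 8, 2·0 - 7)
  = (12 - 6, 17 - 8, 0 - 7)
  = (6, 9, -7)

(6, 9, -7)


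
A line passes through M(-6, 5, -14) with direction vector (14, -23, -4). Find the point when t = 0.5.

P(t) = M + t·d
  = (-6 + 14·0.5, 5 + (-23)·0.5, -14 + (-4)·0.5)
  = (-6 + 7, 5 - 11.5, -14 - 2)
  = (1, -6.5, -16)

(1, -6.5, -16)


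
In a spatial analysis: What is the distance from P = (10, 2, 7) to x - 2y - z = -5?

distance = |a·x₀ + b·y₀ + c·z₀ - d| / √(a² + b² + c²)
  = |1·10 + (-2)·2 + (-1)·7 - (-5)| / √(1² + (-2)² + (-1)²)
  = |10 - 4 - 7 + 5| / √(1 + 4 + 1)
  = |4| / √6
  = 4 / 2.449
  ≈ 1.633

1.633


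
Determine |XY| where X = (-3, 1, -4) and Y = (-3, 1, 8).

d = √[(x₂-x₁)² + (y₂-y₁)² + (z₂-z₁)²]
  = √[0² + 0² + 12²]
  = √[0 + 0 + 144]
  = √144
  ≈ 12

12


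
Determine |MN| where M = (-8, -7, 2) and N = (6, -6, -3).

d = √[(x₂-x₁)² + (y₂-y₁)² + (z₂-z₁)²]
  = √[14² + 1² + (-5)²]
  = √[196 + 1 + 25]
  = √222
  ≈ 14.9

14.9


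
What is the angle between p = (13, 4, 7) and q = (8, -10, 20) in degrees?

p·q = 13·8 + 4·(-10) + 7·20 = 104 - 40 + 140 = 204
|p| = √(13² + 4² + 7²) = √234 ≈ 15.3
|q| = √(8² + (-10)² + 20²) = √564 ≈ 23.75
cos θ = (p·q)/(|p||q|) = 204/(15.3·23.75) ≈ 0.5615
θ = arccos(0.5615) ≈ 55.84°

55.84°


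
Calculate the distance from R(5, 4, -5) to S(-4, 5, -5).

d = √[(x₂-x₁)² + (y₂-y₁)² + (z₂-z₁)²]
  = √[(-9)² + 1² + 0²]
  = √[81 + 1 + 0]
  = √82
  ≈ 9.055

9.055


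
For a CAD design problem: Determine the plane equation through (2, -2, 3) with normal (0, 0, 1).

The plane through P with normal n = (a, b, c) satisfies n·(r - P) = 0,
i.e. ax + by + cz = a·x₀ + b·y₀ + c·z₀.
d = 0·2 + 0·(-2) + 1·3
  = 0 + 0 + 3
  = 3
Equation: z = 3

z = 3


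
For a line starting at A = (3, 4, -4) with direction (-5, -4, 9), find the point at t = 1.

P(t) = A + t·d
  = (3 + (-5)·1, 4 + (-4)·1, -4 + 9·1)
  = (3 - 5, 4 - 4, -4 + 9)
  = (-2, 0, 5)

(-2, 0, 5)


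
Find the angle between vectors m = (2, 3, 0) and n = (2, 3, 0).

m·n = 2·2 + 3·3 + 0·0 = 4 + 9 + 0 = 13
|m| = √(2² + 3² + 0²) = √13 ≈ 3.606
|n| = √(2² + 3² + 0²) = √13 ≈ 3.606
cos θ = (m·n)/(|m||n|) = 13/(3.606·3.606) ≈ 1
θ = arccos(1) ≈ 0°

0°


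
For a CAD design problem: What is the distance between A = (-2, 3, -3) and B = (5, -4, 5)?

d = √[(x₂-x₁)² + (y₂-y₁)² + (z₂-z₁)²]
  = √[7² + (-7)² + 8²]
  = √[49 + 49 + 64]
  = √162
  ≈ 12.73

12.73


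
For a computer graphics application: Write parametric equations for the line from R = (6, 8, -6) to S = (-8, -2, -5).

Direction vector d = S - R = (-8 - 6, -2 - 8, -5 + 6) = (-14, -10, 1)
Parametric form r = R + t·d:
x = 6 - 14t, y = 8 - 10t, z = -6 + t

x = 6 - 14t, y = 8 - 10t, z = -6 + t


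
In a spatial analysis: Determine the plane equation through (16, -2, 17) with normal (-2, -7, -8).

The plane through P with normal n = (a, b, c) satisfies n·(r - P) = 0,
i.e. ax + by + cz = a·x₀ + b·y₀ + c·z₀.
d = (-2)·16 + (-7)·(-2) + (-8)·17
  = -32 + 14 - 136
  = -154
Equation: -2x - 7y - 8z = -154

-2x - 7y - 8z = -154


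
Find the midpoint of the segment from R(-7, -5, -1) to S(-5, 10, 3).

M = ((x₁+x₂)/2, (y₁+y₂)/2, (z₁+z₂)/2)
  = ((-7 - 5)/2, (-5 + 10)/2, (-1 + 3)/2)
  = (-12/2, 5/2, 2/2)
  = (-6, 2.5, 1)

(-6, 2.5, 1)


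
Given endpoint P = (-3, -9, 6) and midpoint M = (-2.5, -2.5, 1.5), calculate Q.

Q = 2M - P
  = (2·(-2.5) - (-3), 2·(-2.5) - (-9), 2·1.5 - 6)
  = (-5 + 3, -5 + 9, 3 - 6)
  = (-2, 4, -3)

(-2, 4, -3)


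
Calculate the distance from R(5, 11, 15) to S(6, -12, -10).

d = √[(x₂-x₁)² + (y₂-y₁)² + (z₂-z₁)²]
  = √[1² + (-23)² + (-25)²]
  = √[1 + 529 + 625]
  = √1155
  ≈ 33.99

33.99


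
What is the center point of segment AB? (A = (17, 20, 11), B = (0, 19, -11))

M = ((x₁+x₂)/2, (y₁+y₂)/2, (z₁+z₂)/2)
  = ((17 + 0)/2, (20 + 19)/2, (11 - 11)/2)
  = (17/2, 39/2, 0/2)
  = (8.5, 19.5, 0)

(8.5, 19.5, 0)


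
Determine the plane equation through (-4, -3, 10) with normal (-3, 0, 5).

The plane through P with normal n = (a, b, c) satisfies n·(r - P) = 0,
i.e. ax + by + cz = a·x₀ + b·y₀ + c·z₀.
d = (-3)·(-4) + 0·(-3) + 5·10
  = 12 + 0 + 50
  = 62
Equation: -3x + 5z = 62

-3x + 5z = 62


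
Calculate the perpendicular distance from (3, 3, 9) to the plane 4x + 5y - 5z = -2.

distance = |a·x₀ + b·y₀ + c·z₀ - d| / √(a² + b² + c²)
  = |4·3 + 5·3 + (-5)·9 - (-2)| / √(4² + 5² + (-5)²)
  = |12 + 15 - 45 + 2| / √(16 + 25 + 25)
  = |-16| / √66
  = 16 / 8.124
  ≈ 1.969

1.969


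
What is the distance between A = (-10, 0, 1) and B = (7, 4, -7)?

d = √[(x₂-x₁)² + (y₂-y₁)² + (z₂-z₁)²]
  = √[17² + 4² + (-8)²]
  = √[289 + 16 + 64]
  = √369
  ≈ 19.21

19.21


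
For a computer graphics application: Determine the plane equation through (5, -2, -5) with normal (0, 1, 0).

The plane through P with normal n = (a, b, c) satisfies n·(r - P) = 0,
i.e. ax + by + cz = a·x₀ + b·y₀ + c·z₀.
d = 0·5 + 1·(-2) + 0·(-5)
  = 0 - 2 + 0
  = -2
Equation: y = -2

y = -2


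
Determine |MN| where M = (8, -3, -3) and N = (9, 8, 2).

d = √[(x₂-x₁)² + (y₂-y₁)² + (z₂-z₁)²]
  = √[1² + 11² + 5²]
  = √[1 + 121 + 25]
  = √147
  ≈ 12.12

12.12


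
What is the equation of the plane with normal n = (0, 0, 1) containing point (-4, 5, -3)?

The plane through P with normal n = (a, b, c) satisfies n·(r - P) = 0,
i.e. ax + by + cz = a·x₀ + b·y₀ + c·z₀.
d = 0·(-4) + 0·5 + 1·(-3)
  = 0 + 0 - 3
  = -3
Equation: z = -3

z = -3


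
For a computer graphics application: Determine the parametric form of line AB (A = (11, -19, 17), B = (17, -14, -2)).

Direction vector d = B - A = (17 - 11, -14 + 19, -2 - 17) = (6, 5, -19)
Parametric form r = A + t·d:
x = 11 + 6t, y = -19 + 5t, z = 17 - 19t

x = 11 + 6t, y = -19 + 5t, z = 17 - 19t


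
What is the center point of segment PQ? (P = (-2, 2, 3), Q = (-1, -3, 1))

M = ((x₁+x₂)/2, (y₁+y₂)/2, (z₁+z₂)/2)
  = ((-2 - 1)/2, (2 - 3)/2, (3 + 1)/2)
  = (-3/2, -1/2, 4/2)
  = (-1.5, -0.5, 2)

(-1.5, -0.5, 2)


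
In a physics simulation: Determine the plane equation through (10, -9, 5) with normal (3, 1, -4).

The plane through P with normal n = (a, b, c) satisfies n·(r - P) = 0,
i.e. ax + by + cz = a·x₀ + b·y₀ + c·z₀.
d = 3·10 + 1·(-9) + (-4)·5
  = 30 - 9 - 20
  = 1
Equation: 3x + y - 4z = 1

3x + y - 4z = 1


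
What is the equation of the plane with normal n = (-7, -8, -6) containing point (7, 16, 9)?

The plane through P with normal n = (a, b, c) satisfies n·(r - P) = 0,
i.e. ax + by + cz = a·x₀ + b·y₀ + c·z₀.
d = (-7)·7 + (-8)·16 + (-6)·9
  = -49 - 128 - 54
  = -231
Equation: -7x - 8y - 6z = -231

-7x - 8y - 6z = -231


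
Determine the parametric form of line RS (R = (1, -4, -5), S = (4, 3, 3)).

Direction vector d = S - R = (4 - 1, 3 + 4, 3 + 5) = (3, 7, 8)
Parametric form r = R + t·d:
x = 1 + 3t, y = -4 + 7t, z = -5 + 8t

x = 1 + 3t, y = -4 + 7t, z = -5 + 8t


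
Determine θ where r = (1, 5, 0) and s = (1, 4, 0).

r·s = 1·1 + 5·4 + 0·0 = 1 + 20 + 0 = 21
|r| = √(1² + 5² + 0²) = √26 ≈ 5.099
|s| = √(1² + 4² + 0²) = √17 ≈ 4.123
cos θ = (r·s)/(|r||s|) = 21/(5.099·4.123) ≈ 0.9989
θ = arccos(0.9989) ≈ 2.726°

2.726°


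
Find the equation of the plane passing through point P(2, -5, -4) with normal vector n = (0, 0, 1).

The plane through P with normal n = (a, b, c) satisfies n·(r - P) = 0,
i.e. ax + by + cz = a·x₀ + b·y₀ + c·z₀.
d = 0·2 + 0·(-5) + 1·(-4)
  = 0 + 0 - 4
  = -4
Equation: z = -4

z = -4


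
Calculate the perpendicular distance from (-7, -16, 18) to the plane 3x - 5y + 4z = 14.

distance = |a·x₀ + b·y₀ + c·z₀ - d| / √(a² + b² + c²)
  = |3·(-7) + (-5)·(-16) + 4·18 - 14| / √(3² + (-5)² + 4²)
  = |-21 + 80 + 72 - 14| / √(9 + 25 + 16)
  = |117| / √50
  = 117 / 7.071
  ≈ 16.55

16.55


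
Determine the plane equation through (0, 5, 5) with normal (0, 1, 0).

The plane through P with normal n = (a, b, c) satisfies n·(r - P) = 0,
i.e. ax + by + cz = a·x₀ + b·y₀ + c·z₀.
d = 0·0 + 1·5 + 0·5
  = 0 + 5 + 0
  = 5
Equation: y = 5

y = 5


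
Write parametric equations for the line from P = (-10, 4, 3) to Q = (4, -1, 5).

Direction vector d = Q - P = (4 + 10, -1 - 4, 5 - 3) = (14, -5, 2)
Parametric form r = P + t·d:
x = -10 + 14t, y = 4 - 5t, z = 3 + 2t

x = -10 + 14t, y = 4 - 5t, z = 3 + 2t


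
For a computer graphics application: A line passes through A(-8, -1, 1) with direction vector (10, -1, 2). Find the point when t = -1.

P(t) = A + t·d
  = (-8 + 10·(-1), -1 + (-1)·(-1), 1 + 2·(-1))
  = (-8 - 10, -1 + 1, 1 - 2)
  = (-18, 0, -1)

(-18, 0, -1)


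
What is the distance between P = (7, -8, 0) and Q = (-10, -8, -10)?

d = √[(x₂-x₁)² + (y₂-y₁)² + (z₂-z₁)²]
  = √[(-17)² + 0² + (-10)²]
  = √[289 + 0 + 100]
  = √389
  ≈ 19.72

19.72


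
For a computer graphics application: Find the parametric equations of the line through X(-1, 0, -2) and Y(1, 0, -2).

Direction vector d = Y - X = (1 + 1, 0 + 0, -2 + 2) = (2, 0, 0)
Parametric form r = X + t·d:
x = -1 + 2t, y = 0, z = -2

x = -1 + 2t, y = 0, z = -2


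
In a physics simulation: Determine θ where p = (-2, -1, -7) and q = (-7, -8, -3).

p·q = (-2)·(-7) + (-1)·(-8) + (-7)·(-3) = 14 + 8 + 21 = 43
|p| = √((-2)² + (-1)² + (-7)²) = √54 ≈ 7.348
|q| = √((-7)² + (-8)² + (-3)²) = √122 ≈ 11.05
cos θ = (p·q)/(|p||q|) = 43/(7.348·11.05) ≈ 0.5298
θ = arccos(0.5298) ≈ 58.01°

58.01°


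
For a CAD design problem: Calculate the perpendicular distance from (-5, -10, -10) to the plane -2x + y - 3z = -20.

distance = |a·x₀ + b·y₀ + c·z₀ - d| / √(a² + b² + c²)
  = |(-2)·(-5) + 1·(-10) + (-3)·(-10) - (-20)| / √((-2)² + 1² + (-3)²)
  = |10 - 10 + 30 + 20| / √(4 + 1 + 9)
  = |50| / √14
  = 50 / 3.742
  ≈ 13.36

13.36


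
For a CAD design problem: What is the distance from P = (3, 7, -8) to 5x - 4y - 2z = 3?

distance = |a·x₀ + b·y₀ + c·z₀ - d| / √(a² + b² + c²)
  = |5·3 + (-4)·7 + (-2)·(-8) - 3| / √(5² + (-4)² + (-2)²)
  = |15 - 28 + 16 - 3| / √(25 + 16 + 4)
  = |0| / √45
  = 0 / 6.708
  ≈ 0

0


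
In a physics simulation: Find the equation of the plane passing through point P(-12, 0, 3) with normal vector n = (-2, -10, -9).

The plane through P with normal n = (a, b, c) satisfies n·(r - P) = 0,
i.e. ax + by + cz = a·x₀ + b·y₀ + c·z₀.
d = (-2)·(-12) + (-10)·0 + (-9)·3
  = 24 + 0 - 27
  = -3
Equation: -2x - 10y - 9z = -3

-2x - 10y - 9z = -3


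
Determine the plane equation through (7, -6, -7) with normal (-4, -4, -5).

The plane through P with normal n = (a, b, c) satisfies n·(r - P) = 0,
i.e. ax + by + cz = a·x₀ + b·y₀ + c·z₀.
d = (-4)·7 + (-4)·(-6) + (-5)·(-7)
  = -28 + 24 + 35
  = 31
Equation: -4x - 4y - 5z = 31

-4x - 4y - 5z = 31


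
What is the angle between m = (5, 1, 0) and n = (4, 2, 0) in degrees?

m·n = 5·4 + 1·2 + 0·0 = 20 + 2 + 0 = 22
|m| = √(5² + 1² + 0²) = √26 ≈ 5.099
|n| = √(4² + 2² + 0²) = √20 ≈ 4.472
cos θ = (m·n)/(|m||n|) = 22/(5.099·4.472) ≈ 0.9648
θ = arccos(0.9648) ≈ 15.26°

15.26°


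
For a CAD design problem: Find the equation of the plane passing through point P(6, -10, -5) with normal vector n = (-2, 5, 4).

The plane through P with normal n = (a, b, c) satisfies n·(r - P) = 0,
i.e. ax + by + cz = a·x₀ + b·y₀ + c·z₀.
d = (-2)·6 + 5·(-10) + 4·(-5)
  = -12 - 50 - 20
  = -82
Equation: -2x + 5y + 4z = -82

-2x + 5y + 4z = -82


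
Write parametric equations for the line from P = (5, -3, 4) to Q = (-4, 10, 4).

Direction vector d = Q - P = (-4 - 5, 10 + 3, 4 - 4) = (-9, 13, 0)
Parametric form r = P + t·d:
x = 5 - 9t, y = -3 + 13t, z = 4

x = 5 - 9t, y = -3 + 13t, z = 4


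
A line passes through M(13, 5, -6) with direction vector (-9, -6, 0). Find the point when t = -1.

P(t) = M + t·d
  = (13 + (-9)·(-1), 5 + (-6)·(-1), -6 + 0·(-1))
  = (13 + 9, 5 + 6, -6 + 0)
  = (22, 11, -6)

(22, 11, -6)


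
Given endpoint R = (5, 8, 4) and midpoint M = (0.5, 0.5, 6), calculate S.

S = 2M - R
  = (2·0.5 - 5, 2·0.5 - 8, 2·6 - 4)
  = (1 - 5, 1 - 8, 12 - 4)
  = (-4, -7, 8)

(-4, -7, 8)


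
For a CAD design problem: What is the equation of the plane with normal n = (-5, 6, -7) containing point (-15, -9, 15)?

The plane through P with normal n = (a, b, c) satisfies n·(r - P) = 0,
i.e. ax + by + cz = a·x₀ + b·y₀ + c·z₀.
d = (-5)·(-15) + 6·(-9) + (-7)·15
  = 75 - 54 - 105
  = -84
Equation: -5x + 6y - 7z = -84

-5x + 6y - 7z = -84


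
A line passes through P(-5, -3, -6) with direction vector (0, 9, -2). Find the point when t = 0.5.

P(t) = P + t·d
  = (-5 + 0·0.5, -3 + 9·0.5, -6 + (-2)·0.5)
  = (-5 + 0, -3 + 4.5, -6 - 1)
  = (-5, 1.5, -7)

(-5, 1.5, -7)


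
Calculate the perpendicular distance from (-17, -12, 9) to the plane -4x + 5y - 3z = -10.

distance = |a·x₀ + b·y₀ + c·z₀ - d| / √(a² + b² + c²)
  = |(-4)·(-17) + 5·(-12) + (-3)·9 - (-10)| / √((-4)² + 5² + (-3)²)
  = |68 - 60 - 27 + 10| / √(16 + 25 + 9)
  = |-9| / √50
  = 9 / 7.071
  ≈ 1.273

1.273


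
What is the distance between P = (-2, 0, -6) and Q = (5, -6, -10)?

d = √[(x₂-x₁)² + (y₂-y₁)² + (z₂-z₁)²]
  = √[7² + (-6)² + (-4)²]
  = √[49 + 36 + 16]
  = √101
  ≈ 10.05

10.05


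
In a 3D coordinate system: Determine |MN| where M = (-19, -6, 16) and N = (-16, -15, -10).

d = √[(x₂-x₁)² + (y₂-y₁)² + (z₂-z₁)²]
  = √[3² + (-9)² + (-26)²]
  = √[9 + 81 + 676]
  = √766
  ≈ 27.68

27.68


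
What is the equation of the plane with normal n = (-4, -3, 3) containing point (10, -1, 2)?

The plane through P with normal n = (a, b, c) satisfies n·(r - P) = 0,
i.e. ax + by + cz = a·x₀ + b·y₀ + c·z₀.
d = (-4)·10 + (-3)·(-1) + 3·2
  = -40 + 3 + 6
  = -31
Equation: -4x - 3y + 3z = -31

-4x - 3y + 3z = -31


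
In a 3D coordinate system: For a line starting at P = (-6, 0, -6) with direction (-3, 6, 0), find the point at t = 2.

P(t) = P + t·d
  = (-6 + (-3)·2, 0 + 6·2, -6 + 0·2)
  = (-6 - 6, 0 + 12, -6 + 0)
  = (-12, 12, -6)

(-12, 12, -6)


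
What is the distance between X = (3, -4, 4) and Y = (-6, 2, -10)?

d = √[(x₂-x₁)² + (y₂-y₁)² + (z₂-z₁)²]
  = √[(-9)² + 6² + (-14)²]
  = √[81 + 36 + 196]
  = √313
  ≈ 17.69

17.69


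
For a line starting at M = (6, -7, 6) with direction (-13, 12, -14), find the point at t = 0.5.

P(t) = M + t·d
  = (6 + (-13)·0.5, -7 + 12·0.5, 6 + (-14)·0.5)
  = (6 - 6.5, -7 + 6, 6 - 7)
  = (-0.5, -1, -1)

(-0.5, -1, -1)


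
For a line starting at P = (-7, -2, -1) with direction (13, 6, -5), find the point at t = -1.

P(t) = P + t·d
  = (-7 + 13·(-1), -2 + 6·(-1), -1 + (-5)·(-1))
  = (-7 - 13, -2 - 6, -1 + 5)
  = (-20, -8, 4)

(-20, -8, 4)


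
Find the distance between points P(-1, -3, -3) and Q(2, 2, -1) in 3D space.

d = √[(x₂-x₁)² + (y₂-y₁)² + (z₂-z₁)²]
  = √[3² + 5² + 2²]
  = √[9 + 25 + 4]
  = √38
  ≈ 6.164

6.164


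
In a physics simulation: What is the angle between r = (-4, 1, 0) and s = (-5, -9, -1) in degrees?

r·s = (-4)·(-5) + 1·(-9) + 0·(-1) = 20 - 9 + 0 = 11
|r| = √((-4)² + 1² + 0²) = √17 ≈ 4.123
|s| = √((-5)² + (-9)² + (-1)²) = √107 ≈ 10.34
cos θ = (r·s)/(|r||s|) = 11/(4.123·10.34) ≈ 0.2579
θ = arccos(0.2579) ≈ 75.05°

75.05°


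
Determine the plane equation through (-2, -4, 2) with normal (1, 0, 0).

The plane through P with normal n = (a, b, c) satisfies n·(r - P) = 0,
i.e. ax + by + cz = a·x₀ + b·y₀ + c·z₀.
d = 1·(-2) + 0·(-4) + 0·2
  = -2 + 0 + 0
  = -2
Equation: x = -2

x = -2


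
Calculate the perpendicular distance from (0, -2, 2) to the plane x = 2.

distance = |a·x₀ + b·y₀ + c·z₀ - d| / √(a² + b² + c²)
  = |1·0 + 0·(-2) + 0·2 - 2| / √(1² + 0² + 0²)
  = |0 + 0 + 0 - 2| / √(1 + 0 + 0)
  = |-2| / √1
  = 2 / 1
  ≈ 2

2


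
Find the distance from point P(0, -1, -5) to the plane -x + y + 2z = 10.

distance = |a·x₀ + b·y₀ + c·z₀ - d| / √(a² + b² + c²)
  = |(-1)·0 + 1·(-1) + 2·(-5) - 10| / √((-1)² + 1² + 2²)
  = |0 - 1 - 10 - 10| / √(1 + 1 + 4)
  = |-21| / √6
  = 21 / 2.449
  ≈ 8.573

8.573


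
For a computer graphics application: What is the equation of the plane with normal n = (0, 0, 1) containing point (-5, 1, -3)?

The plane through P with normal n = (a, b, c) satisfies n·(r - P) = 0,
i.e. ax + by + cz = a·x₀ + b·y₀ + c·z₀.
d = 0·(-5) + 0·1 + 1·(-3)
  = 0 + 0 - 3
  = -3
Equation: z = -3

z = -3


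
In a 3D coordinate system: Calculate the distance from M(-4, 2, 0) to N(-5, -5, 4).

d = √[(x₂-x₁)² + (y₂-y₁)² + (z₂-z₁)²]
  = √[(-1)² + (-7)² + 4²]
  = √[1 + 49 + 16]
  = √66
  ≈ 8.124

8.124


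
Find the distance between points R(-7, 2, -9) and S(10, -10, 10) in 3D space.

d = √[(x₂-x₁)² + (y₂-y₁)² + (z₂-z₁)²]
  = √[17² + (-12)² + 19²]
  = √[289 + 144 + 361]
  = √794
  ≈ 28.18

28.18


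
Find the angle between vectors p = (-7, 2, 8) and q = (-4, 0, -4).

p·q = (-7)·(-4) + 2·0 + 8·(-4) = 28 + 0 - 32 = -4
|p| = √((-7)² + 2² + 8²) = √117 ≈ 10.82
|q| = √((-4)² + 0² + (-4)²) = √32 ≈ 5.657
cos θ = (p·q)/(|p||q|) = -4/(10.82·5.657) ≈ -0.06537
θ = arccos(-0.06537) ≈ 93.75°

93.75°


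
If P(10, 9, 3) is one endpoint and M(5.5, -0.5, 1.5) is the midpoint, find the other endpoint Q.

Q = 2M - P
  = (2·5.5 - 10, 2·(-0.5) - 9, 2·1.5 - 3)
  = (11 - 10, -1 - 9, 3 - 3)
  = (1, -10, 0)

(1, -10, 0)


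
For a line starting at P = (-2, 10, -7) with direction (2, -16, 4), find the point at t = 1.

P(t) = P + t·d
  = (-2 + 2·1, 10 + (-16)·1, -7 + 4·1)
  = (-2 + 2, 10 - 16, -7 + 4)
  = (0, -6, -3)

(0, -6, -3)


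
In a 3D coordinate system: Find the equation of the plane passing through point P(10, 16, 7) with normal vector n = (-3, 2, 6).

The plane through P with normal n = (a, b, c) satisfies n·(r - P) = 0,
i.e. ax + by + cz = a·x₀ + b·y₀ + c·z₀.
d = (-3)·10 + 2·16 + 6·7
  = -30 + 32 + 42
  = 44
Equation: -3x + 2y + 6z = 44

-3x + 2y + 6z = 44


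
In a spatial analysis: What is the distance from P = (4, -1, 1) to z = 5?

distance = |a·x₀ + b·y₀ + c·z₀ - d| / √(a² + b² + c²)
  = |0·4 + 0·(-1) + 1·1 - 5| / √(0² + 0² + 1²)
  = |0 + 0 + 1 - 5| / √(0 + 0 + 1)
  = |-4| / √1
  = 4 / 1
  ≈ 4

4


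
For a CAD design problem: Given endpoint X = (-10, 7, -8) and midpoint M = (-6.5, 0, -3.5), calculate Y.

Y = 2M - X
  = (2·(-6.5) - (-10), 2·0 - 7, 2·(-3.5) - (-8))
  = (-13 + 10, 0 - 7, -7 + 8)
  = (-3, -7, 1)

(-3, -7, 1)


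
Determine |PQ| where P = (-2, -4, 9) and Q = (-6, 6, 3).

d = √[(x₂-x₁)² + (y₂-y₁)² + (z₂-z₁)²]
  = √[(-4)² + 10² + (-6)²]
  = √[16 + 100 + 36]
  = √152
  ≈ 12.33

12.33


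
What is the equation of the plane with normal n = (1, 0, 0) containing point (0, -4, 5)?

The plane through P with normal n = (a, b, c) satisfies n·(r - P) = 0,
i.e. ax + by + cz = a·x₀ + b·y₀ + c·z₀.
d = 1·0 + 0·(-4) + 0·5
  = 0 + 0 + 0
  = 0
Equation: x = 0

x = 0


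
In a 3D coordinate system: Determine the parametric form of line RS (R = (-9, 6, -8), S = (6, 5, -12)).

Direction vector d = S - R = (6 + 9, 5 - 6, -12 + 8) = (15, -1, -4)
Parametric form r = R + t·d:
x = -9 + 15t, y = 6 - t, z = -8 - 4t

x = -9 + 15t, y = 6 - t, z = -8 - 4t


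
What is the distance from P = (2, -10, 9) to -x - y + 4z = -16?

distance = |a·x₀ + b·y₀ + c·z₀ - d| / √(a² + b² + c²)
  = |(-1)·2 + (-1)·(-10) + 4·9 - (-16)| / √((-1)² + (-1)² + 4²)
  = |-2 + 10 + 36 + 16| / √(1 + 1 + 16)
  = |60| / √18
  = 60 / 4.243
  ≈ 14.14

14.14


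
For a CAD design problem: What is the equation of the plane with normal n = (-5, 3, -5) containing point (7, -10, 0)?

The plane through P with normal n = (a, b, c) satisfies n·(r - P) = 0,
i.e. ax + by + cz = a·x₀ + b·y₀ + c·z₀.
d = (-5)·7 + 3·(-10) + (-5)·0
  = -35 - 30 + 0
  = -65
Equation: -5x + 3y - 5z = -65

-5x + 3y - 5z = -65


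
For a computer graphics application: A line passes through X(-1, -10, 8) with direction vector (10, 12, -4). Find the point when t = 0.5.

P(t) = X + t·d
  = (-1 + 10·0.5, -10 + 12·0.5, 8 + (-4)·0.5)
  = (-1 + 5, -10 + 6, 8 - 2)
  = (4, -4, 6)

(4, -4, 6)


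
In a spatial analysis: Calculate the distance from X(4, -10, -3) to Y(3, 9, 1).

d = √[(x₂-x₁)² + (y₂-y₁)² + (z₂-z₁)²]
  = √[(-1)² + 19² + 4²]
  = √[1 + 361 + 16]
  = √378
  ≈ 19.44

19.44


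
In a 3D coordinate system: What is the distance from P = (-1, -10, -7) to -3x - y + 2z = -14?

distance = |a·x₀ + b·y₀ + c·z₀ - d| / √(a² + b² + c²)
  = |(-3)·(-1) + (-1)·(-10) + 2·(-7) - (-14)| / √((-3)² + (-1)² + 2²)
  = |3 + 10 - 14 + 14| / √(9 + 1 + 4)
  = |13| / √14
  = 13 / 3.742
  ≈ 3.474

3.474


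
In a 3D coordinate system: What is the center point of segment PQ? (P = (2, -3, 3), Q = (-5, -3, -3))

M = ((x₁+x₂)/2, (y₁+y₂)/2, (z₁+z₂)/2)
  = ((2 - 5)/2, (-3 - 3)/2, (3 - 3)/2)
  = (-3/2, -6/2, 0/2)
  = (-1.5, -3, 0)

(-1.5, -3, 0)


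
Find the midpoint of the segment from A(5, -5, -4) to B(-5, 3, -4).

M = ((x₁+x₂)/2, (y₁+y₂)/2, (z₁+z₂)/2)
  = ((5 - 5)/2, (-5 + 3)/2, (-4 - 4)/2)
  = (0/2, -2/2, -8/2)
  = (0, -1, -4)

(0, -1, -4)


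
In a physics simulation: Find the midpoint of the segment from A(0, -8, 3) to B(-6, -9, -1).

M = ((x₁+x₂)/2, (y₁+y₂)/2, (z₁+z₂)/2)
  = ((0 - 6)/2, (-8 - 9)/2, (3 - 1)/2)
  = (-6/2, -17/2, 2/2)
  = (-3, -8.5, 1)

(-3, -8.5, 1)


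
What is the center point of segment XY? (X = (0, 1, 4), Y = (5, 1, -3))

M = ((x₁+x₂)/2, (y₁+y₂)/2, (z₁+z₂)/2)
  = ((0 + 5)/2, (1 + 1)/2, (4 - 3)/2)
  = (5/2, 2/2, 1/2)
  = (2.5, 1, 0.5)

(2.5, 1, 0.5)


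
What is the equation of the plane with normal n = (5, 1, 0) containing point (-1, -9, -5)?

The plane through P with normal n = (a, b, c) satisfies n·(r - P) = 0,
i.e. ax + by + cz = a·x₀ + b·y₀ + c·z₀.
d = 5·(-1) + 1·(-9) + 0·(-5)
  = -5 - 9 + 0
  = -14
Equation: 5x + y = -14

5x + y = -14


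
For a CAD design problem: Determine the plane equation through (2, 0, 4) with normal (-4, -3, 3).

The plane through P with normal n = (a, b, c) satisfies n·(r - P) = 0,
i.e. ax + by + cz = a·x₀ + b·y₀ + c·z₀.
d = (-4)·2 + (-3)·0 + 3·4
  = -8 + 0 + 12
  = 4
Equation: -4x - 3y + 3z = 4

-4x - 3y + 3z = 4


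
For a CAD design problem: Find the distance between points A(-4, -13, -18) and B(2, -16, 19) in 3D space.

d = √[(x₂-x₁)² + (y₂-y₁)² + (z₂-z₁)²]
  = √[6² + (-3)² + 37²]
  = √[36 + 9 + 1369]
  = √1414
  ≈ 37.6

37.6


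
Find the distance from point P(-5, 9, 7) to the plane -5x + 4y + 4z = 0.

distance = |a·x₀ + b·y₀ + c·z₀ - d| / √(a² + b² + c²)
  = |(-5)·(-5) + 4·9 + 4·7 - 0| / √((-5)² + 4² + 4²)
  = |25 + 36 + 28 + 0| / √(25 + 16 + 16)
  = |89| / √57
  = 89 / 7.55
  ≈ 11.79

11.79


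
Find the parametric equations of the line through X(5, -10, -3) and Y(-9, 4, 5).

Direction vector d = Y - X = (-9 - 5, 4 + 10, 5 + 3) = (-14, 14, 8)
Parametric form r = X + t·d:
x = 5 - 14t, y = -10 + 14t, z = -3 + 8t

x = 5 - 14t, y = -10 + 14t, z = -3 + 8t


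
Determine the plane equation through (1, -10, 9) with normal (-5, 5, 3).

The plane through P with normal n = (a, b, c) satisfies n·(r - P) = 0,
i.e. ax + by + cz = a·x₀ + b·y₀ + c·z₀.
d = (-5)·1 + 5·(-10) + 3·9
  = -5 - 50 + 27
  = -28
Equation: -5x + 5y + 3z = -28

-5x + 5y + 3z = -28


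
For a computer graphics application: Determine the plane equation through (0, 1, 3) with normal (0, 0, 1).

The plane through P with normal n = (a, b, c) satisfies n·(r - P) = 0,
i.e. ax + by + cz = a·x₀ + b·y₀ + c·z₀.
d = 0·0 + 0·1 + 1·3
  = 0 + 0 + 3
  = 3
Equation: z = 3

z = 3


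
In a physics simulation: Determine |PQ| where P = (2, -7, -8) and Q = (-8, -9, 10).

d = √[(x₂-x₁)² + (y₂-y₁)² + (z₂-z₁)²]
  = √[(-10)² + (-2)² + 18²]
  = √[100 + 4 + 324]
  = √428
  ≈ 20.69

20.69


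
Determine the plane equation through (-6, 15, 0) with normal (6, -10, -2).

The plane through P with normal n = (a, b, c) satisfies n·(r - P) = 0,
i.e. ax + by + cz = a·x₀ + b·y₀ + c·z₀.
d = 6·(-6) + (-10)·15 + (-2)·0
  = -36 - 150 + 0
  = -186
Equation: 6x - 10y - 2z = -186

6x - 10y - 2z = -186


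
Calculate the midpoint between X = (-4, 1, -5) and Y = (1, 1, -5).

M = ((x₁+x₂)/2, (y₁+y₂)/2, (z₁+z₂)/2)
  = ((-4 + 1)/2, (1 + 1)/2, (-5 - 5)/2)
  = (-3/2, 2/2, -10/2)
  = (-1.5, 1, -5)

(-1.5, 1, -5)


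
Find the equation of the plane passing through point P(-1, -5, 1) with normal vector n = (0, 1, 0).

The plane through P with normal n = (a, b, c) satisfies n·(r - P) = 0,
i.e. ax + by + cz = a·x₀ + b·y₀ + c·z₀.
d = 0·(-1) + 1·(-5) + 0·1
  = 0 - 5 + 0
  = -5
Equation: y = -5

y = -5
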